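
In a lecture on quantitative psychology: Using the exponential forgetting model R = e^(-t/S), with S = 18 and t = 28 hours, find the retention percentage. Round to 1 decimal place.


R = e^(-t/S)
-t/S = -28/18 = -1.555556
R = e^(-1.555556) = 0.211072
Percentage = 0.211072 * 100
= 21.1


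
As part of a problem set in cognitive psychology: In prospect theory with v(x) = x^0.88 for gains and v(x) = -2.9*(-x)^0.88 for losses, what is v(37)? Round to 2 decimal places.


Since x = 37 >= 0, use v(x) = x^0.88
37^0.88 = 23.9893
v(37) = 23.99


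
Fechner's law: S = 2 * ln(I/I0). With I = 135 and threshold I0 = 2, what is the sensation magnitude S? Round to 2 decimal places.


S = 2 * ln(135/2)
I/I0 = 67.5
ln(67.5) = 4.2121
S = 2 * 4.2121
= 8.42


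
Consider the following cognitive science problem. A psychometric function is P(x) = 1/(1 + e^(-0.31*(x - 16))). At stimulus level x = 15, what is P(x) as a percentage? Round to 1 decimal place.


P(x) = 1/(1 + e^(-0.31*(15 - 16)))
Exponent = -0.31 * -1 = 0.31
e^(0.31) = 1.363425
P = 1/(1 + 1.363425) = 0.423115
Percentage = 42.3


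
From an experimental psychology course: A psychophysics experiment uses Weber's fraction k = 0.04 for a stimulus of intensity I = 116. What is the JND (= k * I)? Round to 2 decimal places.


JND = k * I
JND = 0.04 * 116
= 4.64


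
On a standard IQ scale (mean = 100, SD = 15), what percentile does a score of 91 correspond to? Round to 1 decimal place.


z = (IQ - mean) / SD
z = (91 - 100) / 15 = -0.6
Percentile = Phi(-0.6) * 100
Phi(-0.6) = 0.274253
= 27.4


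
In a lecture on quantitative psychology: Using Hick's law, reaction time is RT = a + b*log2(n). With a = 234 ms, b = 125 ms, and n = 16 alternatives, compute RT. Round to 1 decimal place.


RT = 234 + 125 * log2(16)
log2(16) = 4.0
RT = 234 + 125 * 4.0
= 234 + 500.0
= 734.0 ms


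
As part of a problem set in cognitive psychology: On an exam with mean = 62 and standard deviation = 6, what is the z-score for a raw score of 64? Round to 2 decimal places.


z = (X - mu) / sigma
= (64 - 62) / 6
= 2 / 6
= 0.33


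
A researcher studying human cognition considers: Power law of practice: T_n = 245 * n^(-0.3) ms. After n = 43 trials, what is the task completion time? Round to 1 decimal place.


T_n = 245 * 43^(-0.3)
43^(-0.3) = 0.323563
T_n = 245 * 0.323563
= 79.3 ms


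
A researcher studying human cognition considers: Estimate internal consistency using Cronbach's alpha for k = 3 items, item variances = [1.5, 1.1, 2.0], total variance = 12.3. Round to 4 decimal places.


alpha = (k/(k-1)) * (1 - sum(s_i^2)/s_total^2)
sum(item variances) = 4.6
k/(k-1) = 3/2 = 1.5
1 - 4.6/12.3 = 1 - 0.373984 = 0.626016
alpha = 1.5 * 0.626016
= 0.9390


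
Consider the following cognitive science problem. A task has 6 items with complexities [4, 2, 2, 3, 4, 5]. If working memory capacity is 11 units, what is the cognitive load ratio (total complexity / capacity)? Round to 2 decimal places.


Total complexity = 4 + 2 + 2 + 3 + 4 + 5 = 20
Load = total / capacity = 20 / 11
= 1.82


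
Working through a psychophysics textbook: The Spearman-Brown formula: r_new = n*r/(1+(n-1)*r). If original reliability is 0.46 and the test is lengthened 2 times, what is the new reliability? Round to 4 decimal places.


r_new = n*r / (1 + (n-1)*r)
Numerator = 2 * 0.46 = 0.92
Denominator = 1 + 1 * 0.46 = 1.46
r_new = 0.92 / 1.46
= 0.6301


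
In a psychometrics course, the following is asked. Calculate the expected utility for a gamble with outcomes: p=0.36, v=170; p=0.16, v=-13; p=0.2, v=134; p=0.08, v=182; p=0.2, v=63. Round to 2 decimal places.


EU = sum(p_i * v_i)
0.36 * 170 = 61.2
0.16 * -13 = -2.08
0.2 * 134 = 26.8
0.08 * 182 = 14.56
0.2 * 63 = 12.6
EU = 61.2 + -2.08 + 26.8 + 14.56 + 12.6
= 113.08


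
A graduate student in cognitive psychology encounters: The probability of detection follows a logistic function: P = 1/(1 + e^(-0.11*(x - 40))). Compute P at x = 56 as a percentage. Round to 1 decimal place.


P(x) = 1/(1 + e^(-0.11*(56 - 40)))
Exponent = -0.11 * 16 = -1.76
e^(-1.76) = 0.172045
P = 1/(1 + 0.172045) = 0.85321
Percentage = 85.3


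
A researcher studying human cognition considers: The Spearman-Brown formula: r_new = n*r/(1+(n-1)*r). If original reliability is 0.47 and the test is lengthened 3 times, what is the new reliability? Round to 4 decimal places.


r_new = n*r / (1 + (n-1)*r)
Numerator = 3 * 0.47 = 1.41
Denominator = 1 + 2 * 0.47 = 1.94
r_new = 1.41 / 1.94
= 0.7268


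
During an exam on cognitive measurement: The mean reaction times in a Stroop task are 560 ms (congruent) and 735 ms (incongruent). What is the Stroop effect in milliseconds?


Stroop effect = RT(incongruent) - RT(congruent)
= 735 - 560
= 175 ms


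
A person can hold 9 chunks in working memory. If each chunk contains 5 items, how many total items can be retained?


Total items = chunks * items_per_chunk
= 9 * 5
= 45


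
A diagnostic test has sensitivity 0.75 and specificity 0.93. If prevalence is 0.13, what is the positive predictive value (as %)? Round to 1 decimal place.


PPV = (sens * prev) / (sens * prev + (1-spec) * (1-prev))
Numerator = 0.75 * 0.13 = 0.0975
P(positive and no disease) = (1 - spec) * (1 - prev) = (1 - 0.93) * (1 - 0.13) = 0.0609
Denominator = 0.0975 + 0.0609 = 0.1584
PPV = 0.0975 / 0.1584 = 0.61553
As percentage = 61.6


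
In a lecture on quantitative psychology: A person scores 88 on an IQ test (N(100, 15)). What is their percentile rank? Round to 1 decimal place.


z = (IQ - mean) / SD
z = (88 - 100) / 15 = -0.8
Percentile = Phi(-0.8) * 100
Phi(-0.8) = 0.211855
= 21.2


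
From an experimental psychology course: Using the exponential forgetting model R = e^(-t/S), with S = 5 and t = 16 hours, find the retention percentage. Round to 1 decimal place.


R = e^(-t/S)
-t/S = -16/5 = -3.2
R = e^(-3.2) = 0.040762
Percentage = 0.040762 * 100
= 4.1


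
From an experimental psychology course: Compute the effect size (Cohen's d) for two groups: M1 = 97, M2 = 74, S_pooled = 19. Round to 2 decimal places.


Cohen's d = (M1 - M2) / S_pooled
= (97 - 74) / 19
= 23 / 19
= 1.21


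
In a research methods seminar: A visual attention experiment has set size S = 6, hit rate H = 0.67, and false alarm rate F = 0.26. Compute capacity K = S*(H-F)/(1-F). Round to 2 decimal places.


K = S * (H - F) / (1 - F)
H - F = 0.41
1 - F = 0.74
K = 6 * 0.41 / 0.74
= 3.32


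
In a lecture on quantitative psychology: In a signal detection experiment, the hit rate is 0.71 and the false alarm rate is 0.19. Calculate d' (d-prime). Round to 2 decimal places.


d' = z(HR) - z(FAR)
z(0.71) = 0.5534
z(0.19) = -0.8779
d' = 0.5534 - -0.8779
= 1.43


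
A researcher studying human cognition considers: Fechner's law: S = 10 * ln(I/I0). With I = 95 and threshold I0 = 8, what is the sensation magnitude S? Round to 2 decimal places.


S = 10 * ln(95/8)
I/I0 = 11.875
ln(11.875) = 2.4744
S = 10 * 2.4744
= 24.74


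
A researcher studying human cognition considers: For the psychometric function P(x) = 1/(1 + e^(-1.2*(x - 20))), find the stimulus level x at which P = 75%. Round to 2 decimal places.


At P = 0.75: 0.75 = 1/(1 + e^(-k*(x-x0)))
Solving: e^(-k*(x-x0)) = 1/3
x = x0 + ln(3)/k
ln(3) = 1.0986
x = 20 + 1.0986/1.2
= 20 + 0.9155
= 20.92


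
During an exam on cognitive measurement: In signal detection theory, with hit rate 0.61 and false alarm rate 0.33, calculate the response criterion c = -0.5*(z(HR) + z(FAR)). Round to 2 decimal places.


c = -0.5 * (z(HR) + z(FAR))
z(0.61) = 0.2793
z(0.33) = -0.4399
c = -0.5 * (0.2793 + -0.4399)
= -0.5 * -0.1606
= 0.08


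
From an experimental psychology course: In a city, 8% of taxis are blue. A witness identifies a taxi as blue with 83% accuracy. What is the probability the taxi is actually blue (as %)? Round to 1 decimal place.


P(blue | says blue) = P(says blue | blue)*P(blue) / [P(says blue | blue)*P(blue) + P(says blue | not blue)*P(not blue)]
Numerator = 0.83 * 0.08 = 0.0664
False identification = 0.17 * 0.92 = 0.1564
P = 0.0664 / (0.0664 + 0.1564)
= 0.0664 / 0.2228
As percentage = 29.8


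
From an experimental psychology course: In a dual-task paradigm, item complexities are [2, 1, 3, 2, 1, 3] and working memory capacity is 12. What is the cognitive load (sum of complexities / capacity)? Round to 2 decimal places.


Total complexity = 2 + 1 + 3 + 2 + 1 + 3 = 12
Load = total / capacity = 12 / 12
= 1.00


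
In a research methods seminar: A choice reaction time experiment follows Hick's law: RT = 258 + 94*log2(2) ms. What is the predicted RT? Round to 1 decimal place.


RT = 258 + 94 * log2(2)
log2(2) = 1.0
RT = 258 + 94 * 1.0
= 258 + 94.0
= 352.0 ms


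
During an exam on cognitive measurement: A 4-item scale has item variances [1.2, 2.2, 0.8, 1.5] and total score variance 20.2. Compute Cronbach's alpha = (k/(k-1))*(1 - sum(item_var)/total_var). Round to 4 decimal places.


alpha = (k/(k-1)) * (1 - sum(s_i^2)/s_total^2)
sum(item variances) = 5.7
k/(k-1) = 4/3 = 1.333333
1 - 5.7/20.2 = 1 - 0.282178 = 0.717822
alpha = 1.333333 * 0.717822
= 0.9571


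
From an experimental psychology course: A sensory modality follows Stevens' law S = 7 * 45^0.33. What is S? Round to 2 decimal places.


S = 7 * 45^0.33
45^0.33 = 3.512
S = 7 * 3.512
= 24.58


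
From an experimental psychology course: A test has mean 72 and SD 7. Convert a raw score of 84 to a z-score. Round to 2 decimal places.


z = (X - mu) / sigma
= (84 - 72) / 7
= 12 / 7
= 1.71


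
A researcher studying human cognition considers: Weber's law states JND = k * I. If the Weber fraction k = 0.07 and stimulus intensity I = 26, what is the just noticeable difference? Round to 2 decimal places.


JND = k * I
JND = 0.07 * 26
= 1.82


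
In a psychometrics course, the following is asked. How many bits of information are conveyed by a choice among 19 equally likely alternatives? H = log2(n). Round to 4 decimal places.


H = log2(n)
H = log2(19)
= 4.2479


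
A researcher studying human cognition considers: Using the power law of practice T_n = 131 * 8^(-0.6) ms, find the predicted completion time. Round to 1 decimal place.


T_n = 131 * 8^(-0.6)
8^(-0.6) = 0.287175
T_n = 131 * 0.287175
= 37.6 ms


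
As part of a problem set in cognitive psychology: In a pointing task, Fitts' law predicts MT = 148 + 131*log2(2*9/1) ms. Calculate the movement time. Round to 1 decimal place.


MT = 148 + 131 * log2(2*9/1)
2D/W = 18.0
log2(18.0) = 4.1699
MT = 148 + 131 * 4.1699
= 694.3 ms


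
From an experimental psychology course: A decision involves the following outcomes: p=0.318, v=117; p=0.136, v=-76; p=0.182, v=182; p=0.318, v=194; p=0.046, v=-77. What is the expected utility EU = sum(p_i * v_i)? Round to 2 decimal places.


EU = sum(p_i * v_i)
0.318 * 117 = 37.206
0.136 * -76 = -10.336
0.182 * 182 = 33.124
0.318 * 194 = 61.692
0.046 * -77 = -3.542
EU = 37.206 + -10.336 + 33.124 + 61.692 + -3.542
= 118.14


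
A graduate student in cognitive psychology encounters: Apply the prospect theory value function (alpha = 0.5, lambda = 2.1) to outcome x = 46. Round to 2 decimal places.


Since x = 46 >= 0, use v(x) = x^0.5
46^0.5 = 6.7823
v(46) = 6.78


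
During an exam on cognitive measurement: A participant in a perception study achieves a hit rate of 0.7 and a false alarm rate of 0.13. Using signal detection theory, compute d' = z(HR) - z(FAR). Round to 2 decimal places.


d' = z(HR) - z(FAR)
z(0.7) = 0.5244
z(0.13) = -1.1264
d' = 0.5244 - -1.1264
= 1.65


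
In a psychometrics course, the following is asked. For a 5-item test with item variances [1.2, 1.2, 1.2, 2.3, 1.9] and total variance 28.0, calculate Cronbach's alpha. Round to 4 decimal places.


alpha = (k/(k-1)) * (1 - sum(s_i^2)/s_total^2)
sum(item variances) = 7.8
k/(k-1) = 5/4 = 1.25
1 - 7.8/28.0 = 1 - 0.278571 = 0.721429
alpha = 1.25 * 0.721429
= 0.9018


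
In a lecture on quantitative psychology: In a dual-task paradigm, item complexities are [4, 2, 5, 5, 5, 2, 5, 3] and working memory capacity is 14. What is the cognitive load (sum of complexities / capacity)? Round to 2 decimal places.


Total complexity = 4 + 2 + 5 + 5 + 5 + 2 + 5 + 3 = 31
Load = total / capacity = 31 / 14
= 2.21


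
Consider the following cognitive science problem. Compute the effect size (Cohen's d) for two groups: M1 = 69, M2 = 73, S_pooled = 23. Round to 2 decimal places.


Cohen's d = (M1 - M2) / S_pooled
= (69 - 73) / 23
= -4 / 23
= -0.17


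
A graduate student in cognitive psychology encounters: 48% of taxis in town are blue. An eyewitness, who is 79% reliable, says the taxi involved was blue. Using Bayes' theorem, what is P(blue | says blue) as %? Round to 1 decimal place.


P(blue | says blue) = P(says blue | blue)*P(blue) / [P(says blue | blue)*P(blue) + P(says blue | not blue)*P(not blue)]
Numerator = 0.79 * 0.48 = 0.3792
False identification = 0.21 * 0.52 = 0.1092
P = 0.3792 / (0.3792 + 0.1092)
= 0.3792 / 0.4884
As percentage = 77.6


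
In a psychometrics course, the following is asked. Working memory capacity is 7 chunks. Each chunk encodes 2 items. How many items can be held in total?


Total items = chunks * items_per_chunk
= 7 * 2
= 14


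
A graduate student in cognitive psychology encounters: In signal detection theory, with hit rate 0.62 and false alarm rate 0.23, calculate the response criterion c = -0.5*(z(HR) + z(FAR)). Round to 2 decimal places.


c = -0.5 * (z(HR) + z(FAR))
z(0.62) = 0.3055
z(0.23) = -0.7388
c = -0.5 * (0.3055 + -0.7388)
= -0.5 * -0.4333
= 0.22


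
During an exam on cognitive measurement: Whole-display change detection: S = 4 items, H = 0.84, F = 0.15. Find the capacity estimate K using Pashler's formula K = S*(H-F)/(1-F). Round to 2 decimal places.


K = S * (H - F) / (1 - F)
H - F = 0.69
1 - F = 0.85
K = 4 * 0.69 / 0.85
= 3.25


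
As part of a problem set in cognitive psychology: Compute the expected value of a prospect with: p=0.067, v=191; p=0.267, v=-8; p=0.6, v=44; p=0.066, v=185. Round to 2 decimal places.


EU = sum(p_i * v_i)
0.067 * 191 = 12.797
0.267 * -8 = -2.136
0.6 * 44 = 26.4
0.066 * 185 = 12.21
EU = 12.797 + -2.136 + 26.4 + 12.21
= 49.27


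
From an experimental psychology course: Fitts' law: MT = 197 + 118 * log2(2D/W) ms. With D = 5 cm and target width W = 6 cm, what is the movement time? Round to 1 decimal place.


MT = 197 + 118 * log2(2*5/6)
2D/W = 1.666667
log2(1.666667) = 0.737
MT = 197 + 118 * 0.737
= 284.0 ms


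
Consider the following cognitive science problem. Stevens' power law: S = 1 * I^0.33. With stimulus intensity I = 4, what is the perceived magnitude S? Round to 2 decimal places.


S = 1 * 4^0.33
4^0.33 = 1.5801
S = 1 * 1.5801
= 1.58


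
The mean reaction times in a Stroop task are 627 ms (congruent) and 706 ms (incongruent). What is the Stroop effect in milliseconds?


Stroop effect = RT(incongruent) - RT(congruent)
= 706 - 627
= 79 ms


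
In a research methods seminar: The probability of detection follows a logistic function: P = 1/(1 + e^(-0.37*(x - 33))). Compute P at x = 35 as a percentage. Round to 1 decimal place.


P(x) = 1/(1 + e^(-0.37*(35 - 33)))
Exponent = -0.37 * 2 = -0.74
e^(-0.74) = 0.477114
P = 1/(1 + 0.477114) = 0.676996
Percentage = 67.7


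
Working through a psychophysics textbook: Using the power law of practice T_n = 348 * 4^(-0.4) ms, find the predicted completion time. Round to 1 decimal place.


T_n = 348 * 4^(-0.4)
4^(-0.4) = 0.574349
T_n = 348 * 0.574349
= 199.9 ms


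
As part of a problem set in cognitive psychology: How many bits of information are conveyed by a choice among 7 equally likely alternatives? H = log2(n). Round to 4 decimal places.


H = log2(n)
H = log2(7)
= 2.8074


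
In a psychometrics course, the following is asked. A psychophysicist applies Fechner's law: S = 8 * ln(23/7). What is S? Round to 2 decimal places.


S = 8 * ln(23/7)
I/I0 = 3.285714
ln(3.285714) = 1.1896
S = 8 * 1.1896
= 9.52


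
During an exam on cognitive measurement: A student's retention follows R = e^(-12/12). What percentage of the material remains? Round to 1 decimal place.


R = e^(-t/S)
-t/S = -12/12 = -1.0
R = e^(-1.0) = 0.367879
Percentage = 0.367879 * 100
= 36.8


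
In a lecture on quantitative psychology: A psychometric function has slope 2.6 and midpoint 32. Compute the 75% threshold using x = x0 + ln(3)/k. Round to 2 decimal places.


At P = 0.75: 0.75 = 1/(1 + e^(-k*(x-x0)))
Solving: e^(-k*(x-x0)) = 1/3
x = x0 + ln(3)/k
ln(3) = 1.0986
x = 32 + 1.0986/2.6
= 32 + 0.4225
= 32.42


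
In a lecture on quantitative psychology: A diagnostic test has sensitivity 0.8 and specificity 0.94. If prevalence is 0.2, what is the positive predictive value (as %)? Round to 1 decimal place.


PPV = (sens * prev) / (sens * prev + (1-spec) * (1-prev))
Numerator = 0.8 * 0.2 = 0.16
P(positive and no disease) = (1 - spec) * (1 - prev) = (1 - 0.94) * (1 - 0.2) = 0.048
Denominator = 0.16 + 0.048 = 0.208
PPV = 0.16 / 0.208 = 0.769231
As percentage = 76.9


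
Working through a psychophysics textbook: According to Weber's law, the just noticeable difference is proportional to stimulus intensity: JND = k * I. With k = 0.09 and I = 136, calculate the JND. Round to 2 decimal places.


JND = k * I
JND = 0.09 * 136
= 12.24


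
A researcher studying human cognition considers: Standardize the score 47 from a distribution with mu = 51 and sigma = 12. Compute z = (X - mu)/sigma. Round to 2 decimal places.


z = (X - mu) / sigma
= (47 - 51) / 12
= -4 / 12
= -0.33


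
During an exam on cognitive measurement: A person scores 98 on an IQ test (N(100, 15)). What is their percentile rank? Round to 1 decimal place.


z = (IQ - mean) / SD
z = (98 - 100) / 15 = -0.1333
Percentile = Phi(-0.1333) * 100
Phi(-0.1333) = 0.446978
= 44.7


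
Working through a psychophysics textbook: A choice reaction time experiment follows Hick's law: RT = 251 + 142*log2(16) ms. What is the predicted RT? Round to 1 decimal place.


RT = 251 + 142 * log2(16)
log2(16) = 4.0
RT = 251 + 142 * 4.0
= 251 + 568.0
= 819.0 ms


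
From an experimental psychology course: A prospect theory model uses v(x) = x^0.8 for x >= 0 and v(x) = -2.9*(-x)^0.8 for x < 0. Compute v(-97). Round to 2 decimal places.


Since x = -97 < 0, use v(x) = -lambda*(-x)^alpha
(-x) = 97
97^0.8 = 38.8524
v(-97) = -2.9 * 38.8524
= -112.67


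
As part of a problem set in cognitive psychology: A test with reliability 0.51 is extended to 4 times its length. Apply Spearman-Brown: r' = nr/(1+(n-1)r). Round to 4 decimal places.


r_new = n*r / (1 + (n-1)*r)
Numerator = 4 * 0.51 = 2.04
Denominator = 1 + 3 * 0.51 = 2.53
r_new = 2.04 / 2.53
= 0.8063


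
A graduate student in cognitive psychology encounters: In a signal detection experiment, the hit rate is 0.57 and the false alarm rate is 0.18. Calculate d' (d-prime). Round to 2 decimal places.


d' = z(HR) - z(FAR)
z(0.57) = 0.1764
z(0.18) = -0.9154
d' = 0.1764 - -0.9154
= 1.09


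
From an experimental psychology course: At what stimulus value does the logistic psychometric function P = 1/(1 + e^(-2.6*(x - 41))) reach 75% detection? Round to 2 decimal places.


At P = 0.75: 0.75 = 1/(1 + e^(-k*(x-x0)))
Solving: e^(-k*(x-x0)) = 1/3
x = x0 + ln(3)/k
ln(3) = 1.0986
x = 41 + 1.0986/2.6
= 41 + 0.4225
= 41.42


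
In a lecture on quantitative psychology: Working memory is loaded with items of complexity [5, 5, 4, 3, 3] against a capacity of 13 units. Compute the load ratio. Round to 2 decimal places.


Total complexity = 5 + 5 + 4 + 3 + 3 = 20
Load = total / capacity = 20 / 13
= 1.54


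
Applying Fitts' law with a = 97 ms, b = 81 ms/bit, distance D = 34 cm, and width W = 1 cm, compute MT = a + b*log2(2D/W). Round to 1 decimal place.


MT = 97 + 81 * log2(2*34/1)
2D/W = 68.0
log2(68.0) = 6.0875
MT = 97 + 81 * 6.0875
= 590.1 ms


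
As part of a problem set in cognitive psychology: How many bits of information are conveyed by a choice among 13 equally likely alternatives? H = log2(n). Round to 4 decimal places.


H = log2(n)
H = log2(13)
= 3.7004


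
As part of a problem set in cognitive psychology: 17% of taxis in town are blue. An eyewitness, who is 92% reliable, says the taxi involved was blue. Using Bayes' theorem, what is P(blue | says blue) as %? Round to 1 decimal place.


P(blue | says blue) = P(says blue | blue)*P(blue) / [P(says blue | blue)*P(blue) + P(says blue | not blue)*P(not blue)]
Numerator = 0.92 * 0.17 = 0.1564
False identification = 0.08 * 0.83 = 0.0664
P = 0.1564 / (0.1564 + 0.0664)
= 0.1564 / 0.2228
As percentage = 70.2


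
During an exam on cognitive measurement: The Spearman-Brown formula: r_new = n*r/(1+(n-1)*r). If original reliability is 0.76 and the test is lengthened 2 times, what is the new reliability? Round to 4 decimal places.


r_new = n*r / (1 + (n-1)*r)
Numerator = 2 * 0.76 = 1.52
Denominator = 1 + 1 * 0.76 = 1.76
r_new = 1.52 / 1.76
= 0.8636


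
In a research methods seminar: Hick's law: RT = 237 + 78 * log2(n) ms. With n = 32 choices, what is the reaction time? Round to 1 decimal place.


RT = 237 + 78 * log2(32)
log2(32) = 5.0
RT = 237 + 78 * 5.0
= 237 + 390.0
= 627.0 ms


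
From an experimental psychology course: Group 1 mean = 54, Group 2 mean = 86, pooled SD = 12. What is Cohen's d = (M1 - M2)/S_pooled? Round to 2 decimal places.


Cohen's d = (M1 - M2) / S_pooled
= (54 - 86) / 12
= -32 / 12
= -2.67


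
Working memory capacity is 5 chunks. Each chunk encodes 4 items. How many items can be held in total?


Total items = chunks * items_per_chunk
= 5 * 4
= 20


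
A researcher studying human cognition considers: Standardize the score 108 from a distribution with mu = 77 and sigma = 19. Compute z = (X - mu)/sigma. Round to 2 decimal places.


z = (X - mu) / sigma
= (108 - 77) / 19
= 31 / 19
= 1.63


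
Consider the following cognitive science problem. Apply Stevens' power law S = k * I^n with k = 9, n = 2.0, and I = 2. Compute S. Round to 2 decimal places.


S = 9 * 2^2.0
2^2.0 = 4.0
S = 9 * 4.0
= 36.00


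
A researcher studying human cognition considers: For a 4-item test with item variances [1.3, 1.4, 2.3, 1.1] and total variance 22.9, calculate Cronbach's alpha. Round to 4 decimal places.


alpha = (k/(k-1)) * (1 - sum(s_i^2)/s_total^2)
sum(item variances) = 6.1
k/(k-1) = 4/3 = 1.333333
1 - 6.1/22.9 = 1 - 0.266376 = 0.733624
alpha = 1.333333 * 0.733624
= 0.9782


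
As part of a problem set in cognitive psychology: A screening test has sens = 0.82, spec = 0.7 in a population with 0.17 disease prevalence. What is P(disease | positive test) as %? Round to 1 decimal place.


PPV = (sens * prev) / (sens * prev + (1-spec) * (1-prev))
Numerator = 0.82 * 0.17 = 0.1394
P(positive and no disease) = (1 - spec) * (1 - prev) = (1 - 0.7) * (1 - 0.17) = 0.249
Denominator = 0.1394 + 0.249 = 0.3884
PPV = 0.1394 / 0.3884 = 0.358908
As percentage = 35.9


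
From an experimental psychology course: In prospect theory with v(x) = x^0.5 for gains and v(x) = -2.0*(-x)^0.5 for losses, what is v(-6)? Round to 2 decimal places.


Since x = -6 < 0, use v(x) = -lambda*(-x)^alpha
(-x) = 6
6^0.5 = 2.4495
v(-6) = -2.0 * 2.4495
= -4.90


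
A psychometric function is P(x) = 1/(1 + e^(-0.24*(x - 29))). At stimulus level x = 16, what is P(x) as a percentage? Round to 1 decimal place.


P(x) = 1/(1 + e^(-0.24*(16 - 29)))
Exponent = -0.24 * -13 = 3.12
e^(3.12) = 22.64638
P = 1/(1 + 22.64638) = 0.04229
Percentage = 4.2


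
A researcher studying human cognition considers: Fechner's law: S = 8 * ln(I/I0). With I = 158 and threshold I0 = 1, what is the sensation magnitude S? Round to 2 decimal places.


S = 8 * ln(158/1)
I/I0 = 158.0
ln(158.0) = 5.0626
S = 8 * 5.0626
= 40.50


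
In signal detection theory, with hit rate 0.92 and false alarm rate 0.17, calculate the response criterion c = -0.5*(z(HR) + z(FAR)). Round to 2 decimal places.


c = -0.5 * (z(HR) + z(FAR))
z(0.92) = 1.4051
z(0.17) = -0.9542
c = -0.5 * (1.4051 + -0.9542)
= -0.5 * 0.4509
= -0.23


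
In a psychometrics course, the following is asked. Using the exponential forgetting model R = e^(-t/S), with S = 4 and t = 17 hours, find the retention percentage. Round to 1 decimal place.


R = e^(-t/S)
-t/S = -17/4 = -4.25
R = e^(-4.25) = 0.014264
Percentage = 0.014264 * 100
= 1.4


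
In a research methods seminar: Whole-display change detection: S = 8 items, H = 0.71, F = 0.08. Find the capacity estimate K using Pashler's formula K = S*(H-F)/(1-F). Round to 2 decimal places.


K = S * (H - F) / (1 - F)
H - F = 0.63
1 - F = 0.92
K = 8 * 0.63 / 0.92
= 5.48


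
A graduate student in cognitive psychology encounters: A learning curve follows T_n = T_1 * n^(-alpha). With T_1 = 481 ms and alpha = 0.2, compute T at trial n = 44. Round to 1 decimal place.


T_n = 481 * 44^(-0.2)
44^(-0.2) = 0.469148
T_n = 481 * 0.469148
= 225.7 ms


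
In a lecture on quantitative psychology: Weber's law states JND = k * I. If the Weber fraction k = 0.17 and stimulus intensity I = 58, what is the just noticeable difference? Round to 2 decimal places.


JND = k * I
JND = 0.17 * 58
= 9.86


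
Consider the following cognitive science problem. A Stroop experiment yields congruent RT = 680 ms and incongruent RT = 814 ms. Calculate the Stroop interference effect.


Stroop effect = RT(incongruent) - RT(congruent)
= 814 - 680
= 134 ms


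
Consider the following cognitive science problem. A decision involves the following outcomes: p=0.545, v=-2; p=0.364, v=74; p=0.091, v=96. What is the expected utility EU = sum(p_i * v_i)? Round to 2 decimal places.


EU = sum(p_i * v_i)
0.545 * -2 = -1.09
0.364 * 74 = 26.936
0.091 * 96 = 8.736
EU = -1.09 + 26.936 + 8.736
= 34.58


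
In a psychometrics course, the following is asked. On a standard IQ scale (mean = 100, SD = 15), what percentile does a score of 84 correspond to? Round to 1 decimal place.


z = (IQ - mean) / SD
z = (84 - 100) / 15 = -1.0667
Percentile = Phi(-1.0667) * 100
Phi(-1.0667) = 0.143054
= 14.3


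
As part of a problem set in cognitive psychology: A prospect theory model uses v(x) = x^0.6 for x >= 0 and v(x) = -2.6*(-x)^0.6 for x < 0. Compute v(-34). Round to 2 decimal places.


Since x = -34 < 0, use v(x) = -lambda*(-x)^alpha
(-x) = 34
34^0.6 = 8.2964
v(-34) = -2.6 * 8.2964
= -21.57


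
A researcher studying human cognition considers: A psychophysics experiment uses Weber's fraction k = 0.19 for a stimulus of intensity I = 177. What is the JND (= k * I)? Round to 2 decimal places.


JND = k * I
JND = 0.19 * 177
= 33.63


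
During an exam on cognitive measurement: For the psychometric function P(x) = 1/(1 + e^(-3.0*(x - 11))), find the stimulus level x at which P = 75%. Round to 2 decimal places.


At P = 0.75: 0.75 = 1/(1 + e^(-k*(x-x0)))
Solving: e^(-k*(x-x0)) = 1/3
x = x0 + ln(3)/k
ln(3) = 1.0986
x = 11 + 1.0986/3.0
= 11 + 0.3662
= 11.37


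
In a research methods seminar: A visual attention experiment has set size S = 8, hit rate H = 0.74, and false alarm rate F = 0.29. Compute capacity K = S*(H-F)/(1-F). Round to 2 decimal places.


K = S * (H - F) / (1 - F)
H - F = 0.45
1 - F = 0.71
K = 8 * 0.45 / 0.71
= 5.07


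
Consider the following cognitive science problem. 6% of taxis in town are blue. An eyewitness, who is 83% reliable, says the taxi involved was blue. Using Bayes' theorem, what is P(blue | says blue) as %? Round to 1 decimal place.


P(blue | says blue) = P(says blue | blue)*P(blue) / [P(says blue | blue)*P(blue) + P(says blue | not blue)*P(not blue)]
Numerator = 0.83 * 0.06 = 0.0498
False identification = 0.17 * 0.94 = 0.1598
P = 0.0498 / (0.0498 + 0.1598)
= 0.0498 / 0.2096
As percentage = 23.8


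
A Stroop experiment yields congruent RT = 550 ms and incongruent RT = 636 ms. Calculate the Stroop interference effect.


Stroop effect = RT(incongruent) - RT(congruent)
= 636 - 550
= 86 ms


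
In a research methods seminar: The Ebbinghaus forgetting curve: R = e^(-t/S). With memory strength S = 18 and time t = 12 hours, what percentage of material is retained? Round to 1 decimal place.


R = e^(-t/S)
-t/S = -12/18 = -0.666667
R = e^(-0.666667) = 0.513417
Percentage = 0.513417 * 100
= 51.3


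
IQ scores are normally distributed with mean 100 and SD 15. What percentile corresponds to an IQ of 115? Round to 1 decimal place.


z = (IQ - mean) / SD
z = (115 - 100) / 15 = 1.0
Percentile = Phi(1.0) * 100
Phi(1.0) = 0.841345
= 84.1


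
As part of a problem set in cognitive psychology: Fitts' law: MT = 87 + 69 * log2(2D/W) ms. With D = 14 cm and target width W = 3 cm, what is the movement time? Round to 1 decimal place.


MT = 87 + 69 * log2(2*14/3)
2D/W = 9.333333
log2(9.333333) = 3.2224
MT = 87 + 69 * 3.2224
= 309.3 ms


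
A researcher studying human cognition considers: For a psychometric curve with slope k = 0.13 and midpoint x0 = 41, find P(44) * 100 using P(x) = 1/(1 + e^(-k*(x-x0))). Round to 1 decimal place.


P(x) = 1/(1 + e^(-0.13*(44 - 41)))
Exponent = -0.13 * 3 = -0.39
e^(-0.39) = 0.677057
P = 1/(1 + 0.677057) = 0.596283
Percentage = 59.6


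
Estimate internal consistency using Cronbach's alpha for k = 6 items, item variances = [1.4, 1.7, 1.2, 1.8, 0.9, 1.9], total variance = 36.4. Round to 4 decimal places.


alpha = (k/(k-1)) * (1 - sum(s_i^2)/s_total^2)
sum(item variances) = 8.9
k/(k-1) = 6/5 = 1.2
1 - 8.9/36.4 = 1 - 0.244505 = 0.755495
alpha = 1.2 * 0.755495
= 0.9066


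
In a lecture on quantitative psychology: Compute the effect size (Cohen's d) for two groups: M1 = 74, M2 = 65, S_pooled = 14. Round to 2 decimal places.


Cohen's d = (M1 - M2) / S_pooled
= (74 - 65) / 14
= 9 / 14
= 0.64


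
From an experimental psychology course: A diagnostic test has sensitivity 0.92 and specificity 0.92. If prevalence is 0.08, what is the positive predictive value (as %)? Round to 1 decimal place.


PPV = (sens * prev) / (sens * prev + (1-spec) * (1-prev))
Numerator = 0.92 * 0.08 = 0.0736
P(positive and no disease) = (1 - spec) * (1 - prev) = (1 - 0.92) * (1 - 0.08) = 0.0736
Denominator = 0.0736 + 0.0736 = 0.1472
PPV = 0.0736 / 0.1472 = 0.5
As percentage = 50.0


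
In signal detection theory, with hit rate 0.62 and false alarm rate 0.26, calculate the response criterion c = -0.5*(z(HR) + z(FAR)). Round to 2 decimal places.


c = -0.5 * (z(HR) + z(FAR))
z(0.62) = 0.3055
z(0.26) = -0.6433
c = -0.5 * (0.3055 + -0.6433)
= -0.5 * -0.3378
= 0.17


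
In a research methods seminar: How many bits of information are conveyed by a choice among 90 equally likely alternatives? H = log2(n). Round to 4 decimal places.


H = log2(n)
H = log2(90)
= 6.4919


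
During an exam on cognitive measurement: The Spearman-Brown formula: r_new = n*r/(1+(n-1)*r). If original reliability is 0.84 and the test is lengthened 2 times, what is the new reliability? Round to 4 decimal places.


r_new = n*r / (1 + (n-1)*r)
Numerator = 2 * 0.84 = 1.68
Denominator = 1 + 1 * 0.84 = 1.84
r_new = 1.68 / 1.84
= 0.9130


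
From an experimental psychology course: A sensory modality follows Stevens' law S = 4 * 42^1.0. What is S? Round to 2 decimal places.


S = 4 * 42^1.0
42^1.0 = 42.0
S = 4 * 42.0
= 168.00


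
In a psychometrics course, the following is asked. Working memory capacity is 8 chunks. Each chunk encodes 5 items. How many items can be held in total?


Total items = chunks * items_per_chunk
= 8 * 5
= 40


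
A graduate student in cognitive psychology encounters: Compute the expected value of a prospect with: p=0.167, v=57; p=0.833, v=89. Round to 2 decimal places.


EU = sum(p_i * v_i)
0.167 * 57 = 9.519
0.833 * 89 = 74.137
EU = 9.519 + 74.137
= 83.66


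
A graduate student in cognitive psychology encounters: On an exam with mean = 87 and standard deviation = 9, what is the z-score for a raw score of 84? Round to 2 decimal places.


z = (X - mu) / sigma
= (84 - 87) / 9
= -3 / 9
= -0.33


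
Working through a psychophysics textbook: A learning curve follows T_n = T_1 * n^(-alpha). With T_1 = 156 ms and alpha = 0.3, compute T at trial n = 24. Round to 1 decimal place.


T_n = 156 * 24^(-0.3)
24^(-0.3) = 0.385422
T_n = 156 * 0.385422
= 60.1 ms


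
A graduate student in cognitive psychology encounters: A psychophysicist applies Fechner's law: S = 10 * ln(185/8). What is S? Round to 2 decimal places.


S = 10 * ln(185/8)
I/I0 = 23.125
ln(23.125) = 3.1409
S = 10 * 3.1409
= 31.41


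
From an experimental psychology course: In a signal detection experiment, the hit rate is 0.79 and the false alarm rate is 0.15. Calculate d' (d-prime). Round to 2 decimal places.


d' = z(HR) - z(FAR)
z(0.79) = 0.8064
z(0.15) = -1.0364
d' = 0.8064 - -1.0364
= 1.84


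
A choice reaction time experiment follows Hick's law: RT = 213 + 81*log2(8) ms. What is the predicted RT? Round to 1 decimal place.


RT = 213 + 81 * log2(8)
log2(8) = 3.0
RT = 213 + 81 * 3.0
= 213 + 243.0
= 456.0 ms


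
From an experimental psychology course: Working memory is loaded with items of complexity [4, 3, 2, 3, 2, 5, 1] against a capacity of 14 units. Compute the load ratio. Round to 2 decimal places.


Total complexity = 4 + 3 + 2 + 3 + 2 + 5 + 1 = 20
Load = total / capacity = 20 / 14
= 1.43


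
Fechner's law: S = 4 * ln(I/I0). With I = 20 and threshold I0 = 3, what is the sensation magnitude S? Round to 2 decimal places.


S = 4 * ln(20/3)
I/I0 = 6.666667
ln(6.666667) = 1.8971
S = 4 * 1.8971
= 7.59


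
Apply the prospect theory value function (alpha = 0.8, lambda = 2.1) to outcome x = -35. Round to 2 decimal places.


Since x = -35 < 0, use v(x) = -lambda*(-x)^alpha
(-x) = 35
35^0.8 = 17.1892
v(-35) = -2.1 * 17.1892
= -36.10


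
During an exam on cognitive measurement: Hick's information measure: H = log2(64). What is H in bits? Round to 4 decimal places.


H = log2(n)
H = log2(64)
= 6.0000


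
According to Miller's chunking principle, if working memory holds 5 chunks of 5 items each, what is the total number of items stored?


Total items = chunks * items_per_chunk
= 5 * 5
= 25


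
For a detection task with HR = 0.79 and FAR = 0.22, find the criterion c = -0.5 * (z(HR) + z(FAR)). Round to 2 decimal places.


c = -0.5 * (z(HR) + z(FAR))
z(0.79) = 0.8064
z(0.22) = -0.7722
c = -0.5 * (0.8064 + -0.7722)
= -0.5 * 0.0342
= -0.02


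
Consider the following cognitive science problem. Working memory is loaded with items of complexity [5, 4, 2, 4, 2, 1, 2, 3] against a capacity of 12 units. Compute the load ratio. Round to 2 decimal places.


Total complexity = 5 + 4 + 2 + 4 + 2 + 1 + 2 + 3 = 23
Load = total / capacity = 23 / 12
= 1.92


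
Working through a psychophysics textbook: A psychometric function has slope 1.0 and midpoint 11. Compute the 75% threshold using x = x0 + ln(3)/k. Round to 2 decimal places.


At P = 0.75: 0.75 = 1/(1 + e^(-k*(x-x0)))
Solving: e^(-k*(x-x0)) = 1/3
x = x0 + ln(3)/k
ln(3) = 1.0986
x = 11 + 1.0986/1.0
= 11 + 1.0986
= 12.10


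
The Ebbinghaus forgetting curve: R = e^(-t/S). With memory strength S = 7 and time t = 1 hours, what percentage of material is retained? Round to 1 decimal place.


R = e^(-t/S)
-t/S = -1/7 = -0.142857
R = e^(-0.142857) = 0.866878
Percentage = 0.866878 * 100
= 86.7


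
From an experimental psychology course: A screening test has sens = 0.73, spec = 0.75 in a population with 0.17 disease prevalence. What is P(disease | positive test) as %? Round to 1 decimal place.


PPV = (sens * prev) / (sens * prev + (1-spec) * (1-prev))
Numerator = 0.73 * 0.17 = 0.1241
P(positive and no disease) = (1 - spec) * (1 - prev) = (1 - 0.75) * (1 - 0.17) = 0.2075
Denominator = 0.1241 + 0.2075 = 0.3316
PPV = 0.1241 / 0.3316 = 0.374246
As percentage = 37.4


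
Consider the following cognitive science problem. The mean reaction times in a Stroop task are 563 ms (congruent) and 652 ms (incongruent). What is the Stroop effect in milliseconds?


Stroop effect = RT(incongruent) - RT(congruent)
= 652 - 563
= 89 ms


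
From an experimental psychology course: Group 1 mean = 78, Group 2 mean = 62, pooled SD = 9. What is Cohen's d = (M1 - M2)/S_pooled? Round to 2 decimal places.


Cohen's d = (M1 - M2) / S_pooled
= (78 - 62) / 9
= 16 / 9
= 1.78


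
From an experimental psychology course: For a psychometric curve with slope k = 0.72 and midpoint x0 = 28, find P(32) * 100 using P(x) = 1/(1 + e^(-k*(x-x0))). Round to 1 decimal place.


P(x) = 1/(1 + e^(-0.72*(32 - 28)))
Exponent = -0.72 * 4 = -2.88
e^(-2.88) = 0.056135
P = 1/(1 + 0.056135) = 0.946849
Percentage = 94.7


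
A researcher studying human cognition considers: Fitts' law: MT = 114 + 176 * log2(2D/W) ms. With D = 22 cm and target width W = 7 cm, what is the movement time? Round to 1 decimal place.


MT = 114 + 176 * log2(2*22/7)
2D/W = 6.285714
log2(6.285714) = 2.6521
MT = 114 + 176 * 2.6521
= 580.8 ms


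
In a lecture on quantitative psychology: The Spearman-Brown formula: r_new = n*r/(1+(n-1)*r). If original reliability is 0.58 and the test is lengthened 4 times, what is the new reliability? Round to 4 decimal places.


r_new = n*r / (1 + (n-1)*r)
Numerator = 4 * 0.58 = 2.32
Denominator = 1 + 3 * 0.58 = 2.74
r_new = 2.32 / 2.74
= 0.8467


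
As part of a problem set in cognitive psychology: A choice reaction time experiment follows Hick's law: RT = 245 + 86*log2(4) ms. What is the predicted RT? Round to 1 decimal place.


RT = 245 + 86 * log2(4)
log2(4) = 2.0
RT = 245 + 86 * 2.0
= 245 + 172.0
= 417.0 ms


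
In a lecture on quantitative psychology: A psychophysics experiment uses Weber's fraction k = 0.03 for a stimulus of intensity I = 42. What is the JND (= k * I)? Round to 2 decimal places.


JND = k * I
JND = 0.03 * 42
= 1.26


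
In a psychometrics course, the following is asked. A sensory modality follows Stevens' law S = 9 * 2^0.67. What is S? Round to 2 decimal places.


S = 9 * 2^0.67
2^0.67 = 1.5911
S = 9 * 1.5911
= 14.32


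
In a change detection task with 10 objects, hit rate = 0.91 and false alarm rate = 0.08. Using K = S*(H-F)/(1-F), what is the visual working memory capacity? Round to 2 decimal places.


K = S * (H - F) / (1 - F)
H - F = 0.83
1 - F = 0.92
K = 10 * 0.83 / 0.92
= 9.02


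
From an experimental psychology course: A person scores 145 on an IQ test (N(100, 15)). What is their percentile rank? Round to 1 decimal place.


z = (IQ - mean) / SD
z = (145 - 100) / 15 = 3.0
Percentile = Phi(3.0) * 100
Phi(3.0) = 0.99865
= 99.9


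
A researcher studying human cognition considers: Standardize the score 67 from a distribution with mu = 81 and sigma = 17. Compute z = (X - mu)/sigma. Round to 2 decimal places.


z = (X - mu) / sigma
= (67 - 81) / 17
= -14 / 17
= -0.82


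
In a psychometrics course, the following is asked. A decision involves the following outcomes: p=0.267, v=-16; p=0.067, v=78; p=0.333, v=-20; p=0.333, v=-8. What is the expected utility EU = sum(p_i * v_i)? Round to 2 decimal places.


EU = sum(p_i * v_i)
0.267 * -16 = -4.272
0.067 * 78 = 5.226
0.333 * -20 = -6.66
0.333 * -8 = -2.664
EU = -4.272 + 5.226 + -6.66 + -2.664
= -8.37


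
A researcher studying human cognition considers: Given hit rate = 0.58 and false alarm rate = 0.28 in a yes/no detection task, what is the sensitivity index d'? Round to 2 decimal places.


d' = z(HR) - z(FAR)
z(0.58) = 0.2019
z(0.28) = -0.5828
d' = 0.2019 - -0.5828
= 0.78


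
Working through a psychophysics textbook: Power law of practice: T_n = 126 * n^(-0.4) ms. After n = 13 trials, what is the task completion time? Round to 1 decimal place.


T_n = 126 * 13^(-0.4)
13^(-0.4) = 0.358445
T_n = 126 * 0.358445
= 45.2 ms


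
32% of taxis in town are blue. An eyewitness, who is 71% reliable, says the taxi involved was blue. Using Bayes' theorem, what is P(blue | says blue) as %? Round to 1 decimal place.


P(blue | says blue) = P(says blue | blue)*P(blue) / [P(says blue | blue)*P(blue) + P(says blue | not blue)*P(not blue)]
Numerator = 0.71 * 0.32 = 0.2272
False identification = 0.29 * 0.68 = 0.1972
P = 0.2272 / (0.2272 + 0.1972)
= 0.2272 / 0.4244
As percentage = 53.5
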